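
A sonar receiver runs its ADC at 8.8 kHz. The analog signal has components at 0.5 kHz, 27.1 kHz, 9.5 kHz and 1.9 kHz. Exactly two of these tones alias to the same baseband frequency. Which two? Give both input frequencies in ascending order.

9.5 kHz, 27.1 kHz

fs/2 = 4.4 kHz.
0.5 kHz ≤ fs/2 = 4.4 kHz, passes unchanged.
27.1 kHz mod fs = 0.7 kHz.
0.7 kHz ≤ fs/2 = 4.4 kHz, appears at 0.7 kHz.
9.5 kHz mod fs = 0.7 kHz.
0.7 kHz ≤ fs/2 = 4.4 kHz, appears at 0.7 kHz.
1.9 kHz ≤ fs/2 = 4.4 kHz, passes unchanged.
9.5 kHz and 27.1 kHz both map to 0.7 kHz.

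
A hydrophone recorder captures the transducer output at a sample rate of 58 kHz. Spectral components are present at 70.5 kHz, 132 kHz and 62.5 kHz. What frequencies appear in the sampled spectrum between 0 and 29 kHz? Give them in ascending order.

fs/2 = 29 kHz.
70.5 kHz mod fs = 12.5 kHz.
12.5 kHz ≤ fs/2 = 29 kHz, appears at 12.5 kHz.
132 kHz mod fs = 16 kHz.
16 kHz ≤ fs/2 = 29 kHz, appears at 16 kHz.
62.5 kHz mod fs = 4.5 kHz.
4.5 kHz ≤ fs/2 = 29 kHz, appears at 4.5 kHz.
Distinct values: {4.5 kHz, 12.5 kHz, 16 kHz}.

4.5 kHz, 12.5 kHz, 16 kHz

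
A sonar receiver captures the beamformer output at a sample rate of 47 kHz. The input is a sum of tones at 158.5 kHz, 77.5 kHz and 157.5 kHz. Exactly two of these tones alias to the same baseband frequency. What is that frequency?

fs/2 = 23.5 kHz.
158.5 kHz mod fs = 17.5 kHz.
17.5 kHz ≤ fs/2 = 23.5 kHz, appears at 17.5 kHz.
77.5 kHz mod fs = 30.5 kHz.
30.5 kHz > fs/2 = 23.5 kHz, folds to fs − 30.5 kHz = 16.5 kHz.
157.5 kHz mod fs = 16.5 kHz.
16.5 kHz ≤ fs/2 = 23.5 kHz, appears at 16.5 kHz.
77.5 kHz and 157.5 kHz both map to 16.5 kHz.

16.5 kHz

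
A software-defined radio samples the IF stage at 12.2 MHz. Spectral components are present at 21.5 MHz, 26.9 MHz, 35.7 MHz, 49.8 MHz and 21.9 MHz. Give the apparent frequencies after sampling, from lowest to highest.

0.9 MHz, 1 MHz, 2.5 MHz, 2.9 MHz

fs/2 = 6.1 MHz.
21.5 MHz mod fs = 9.3 MHz.
9.3 MHz > fs/2 = 6.1 MHz, folds to fs − 9.3 MHz = 2.9 MHz.
26.9 MHz mod fs = 2.5 MHz.
2.5 MHz ≤ fs/2 = 6.1 MHz, appears at 2.5 MHz.
35.7 MHz mod fs = 11.3 MHz.
11.3 MHz > fs/2 = 6.1 MHz, folds to fs − 11.3 MHz = 0.9 MHz.
49.8 MHz mod fs = 1 MHz.
1 MHz ≤ fs/2 = 6.1 MHz, appears at 1 MHz.
21.9 MHz mod fs = 9.7 MHz.
9.7 MHz > fs/2 = 6.1 MHz, folds to fs − 9.7 MHz = 2.5 MHz.
Distinct values: {0.9 MHz, 1 MHz, 2.5 MHz, 2.9 MHz}.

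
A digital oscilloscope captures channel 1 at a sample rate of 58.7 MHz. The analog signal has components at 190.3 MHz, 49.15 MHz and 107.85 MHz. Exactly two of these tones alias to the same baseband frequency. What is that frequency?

fs/2 = 29.35 MHz.
190.3 MHz mod fs = 14.2 MHz.
14.2 MHz ≤ fs/2 = 29.35 MHz, appears at 14.2 MHz.
49.15 MHz > fs/2 = 29.35 MHz, folds to fs − 49.15 MHz = 9.55 MHz.
107.85 MHz mod fs = 49.15 MHz.
49.15 MHz > fs/2 = 29.35 MHz, folds to fs − 49.15 MHz = 9.55 MHz.
49.15 MHz and 107.85 MHz both map to 9.55 MHz.

9.55 MHz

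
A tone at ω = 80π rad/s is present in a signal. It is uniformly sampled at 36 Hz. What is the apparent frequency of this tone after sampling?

4 Hz

ω = 80π rad/s → f = ω/(2π) = 40 Hz.
40 Hz mod fs = 4 Hz.
4 Hz ≤ fs/2 = 18 Hz, appears at 4 Hz.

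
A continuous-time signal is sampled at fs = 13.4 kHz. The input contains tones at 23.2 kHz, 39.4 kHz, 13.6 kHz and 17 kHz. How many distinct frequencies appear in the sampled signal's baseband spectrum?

fs/2 = 6.7 kHz.
23.2 kHz mod fs = 9.8 kHz.
9.8 kHz > fs/2 = 6.7 kHz, folds to fs − 9.8 kHz = 3.6 kHz.
39.4 kHz mod fs = 12.6 kHz.
12.6 kHz > fs/2 = 6.7 kHz, folds to fs − 12.6 kHz = 0.8 kHz.
13.6 kHz mod fs = 0.2 kHz.
0.2 kHz ≤ fs/2 = 6.7 kHz, appears at 0.2 kHz.
17 kHz mod fs = 3.6 kHz.
3.6 kHz ≤ fs/2 = 6.7 kHz, appears at 3.6 kHz.
Distinct values: {0.2 kHz, 0.8 kHz, 3.6 kHz} → 3.

3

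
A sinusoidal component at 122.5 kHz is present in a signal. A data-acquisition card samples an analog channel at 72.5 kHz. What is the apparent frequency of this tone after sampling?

22.5 kHz

122.5 kHz mod fs = 50 kHz.
50 kHz > fs/2 = 36.25 kHz, folds to fs − 50 kHz = 22.5 kHz.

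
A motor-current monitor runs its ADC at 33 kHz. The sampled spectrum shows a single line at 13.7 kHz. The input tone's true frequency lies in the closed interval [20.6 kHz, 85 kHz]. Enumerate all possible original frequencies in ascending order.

Frequencies that alias to 13.7 kHz are k·fs ± 13.7 kHz for integer k ≥ 0.
k=0: 13.7 kHz.
k=1: 19.3 kHz, 46.7 kHz.
k=2: 52.3 kHz, 79.7 kHz.
k=3: 85.3 kHz, 112.7 kHz.
Within [20.6 kHz, 85 kHz]: 46.7 kHz, 52.3 kHz, 79.7 kHz.

46.7 kHz, 52.3 kHz, 79.7 kHz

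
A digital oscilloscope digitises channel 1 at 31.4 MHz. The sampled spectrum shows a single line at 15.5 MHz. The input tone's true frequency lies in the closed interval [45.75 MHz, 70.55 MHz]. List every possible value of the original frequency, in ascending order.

Frequencies that alias to 15.5 MHz are k·fs ± 15.5 MHz for integer k ≥ 0.
k=0: 15.5 MHz.
k=1: 15.9 MHz, 46.9 MHz.
k=2: 47.3 MHz, 78.3 MHz.
k=3: 78.7 MHz, 109.7 MHz.
Within [45.75 MHz, 70.55 MHz]: 46.9 MHz, 47.3 MHz.

46.9 MHz, 47.3 MHz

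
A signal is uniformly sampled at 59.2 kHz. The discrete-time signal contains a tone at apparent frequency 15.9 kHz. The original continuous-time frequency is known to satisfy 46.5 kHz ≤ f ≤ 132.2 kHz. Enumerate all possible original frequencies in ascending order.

Frequencies that alias to 15.9 kHz are k·fs ± 15.9 kHz for integer k ≥ 0.
k=0: 15.9 kHz.
k=1: 43.3 kHz, 75.1 kHz.
k=2: 102.5 kHz, 134.3 kHz.
k=3: 161.7 kHz, 193.5 kHz.
Within [46.5 kHz, 132.2 kHz]: 75.1 kHz, 102.5 kHz.

75.1 kHz, 102.5 kHz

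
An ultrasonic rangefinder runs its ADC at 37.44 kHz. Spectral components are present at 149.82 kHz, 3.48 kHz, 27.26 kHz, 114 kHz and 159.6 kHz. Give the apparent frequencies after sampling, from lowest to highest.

0.06 kHz, 1.68 kHz, 3.48 kHz, 9.84 kHz, 10.18 kHz

fs/2 = 18.72 kHz.
149.82 kHz mod fs = 0.06 kHz.
0.06 kHz ≤ fs/2 = 18.72 kHz, appears at 0.06 kHz.
3.48 kHz ≤ fs/2 = 18.72 kHz, passes unchanged.
27.26 kHz > fs/2 = 18.72 kHz, folds to fs − 27.26 kHz = 10.18 kHz.
114 kHz mod fs = 1.68 kHz.
1.68 kHz ≤ fs/2 = 18.72 kHz, appears at 1.68 kHz.
159.6 kHz mod fs = 9.84 kHz.
9.84 kHz ≤ fs/2 = 18.72 kHz, appears at 9.84 kHz.
Distinct values: {0.06 kHz, 1.68 kHz, 3.48 kHz, 9.84 kHz, 10.18 kHz}.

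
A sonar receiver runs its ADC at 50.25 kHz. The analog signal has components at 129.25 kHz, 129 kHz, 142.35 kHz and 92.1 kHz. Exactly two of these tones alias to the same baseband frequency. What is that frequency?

8.4 kHz

fs/2 = 25.125 kHz.
129.25 kHz mod fs = 28.75 kHz.
28.75 kHz > fs/2 = 25.125 kHz, folds to fs − 28.75 kHz = 21.5 kHz.
129 kHz mod fs = 28.5 kHz.
28.5 kHz > fs/2 = 25.125 kHz, folds to fs − 28.5 kHz = 21.75 kHz.
142.35 kHz mod fs = 41.85 kHz.
41.85 kHz > fs/2 = 25.125 kHz, folds to fs − 41.85 kHz = 8.4 kHz.
92.1 kHz mod fs = 41.85 kHz.
41.85 kHz > fs/2 = 25.125 kHz, folds to fs − 41.85 kHz = 8.4 kHz.
92.1 kHz and 142.35 kHz both map to 8.4 kHz.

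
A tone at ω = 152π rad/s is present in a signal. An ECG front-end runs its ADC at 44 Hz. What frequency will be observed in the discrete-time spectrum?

12 Hz

ω = 152π rad/s → f = ω/(2π) = 76 Hz.
76 Hz mod fs = 32 Hz.
32 Hz > fs/2 = 22 Hz, folds to fs − 32 Hz = 12 Hz.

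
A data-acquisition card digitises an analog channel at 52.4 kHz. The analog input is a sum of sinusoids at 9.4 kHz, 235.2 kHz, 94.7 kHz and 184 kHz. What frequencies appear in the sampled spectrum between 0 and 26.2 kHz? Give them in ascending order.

fs/2 = 26.2 kHz.
9.4 kHz ≤ fs/2 = 26.2 kHz, passes unchanged.
235.2 kHz mod fs = 25.6 kHz.
25.6 kHz ≤ fs/2 = 26.2 kHz, appears at 25.6 kHz.
94.7 kHz mod fs = 42.3 kHz.
42.3 kHz > fs/2 = 26.2 kHz, folds to fs − 42.3 kHz = 10.1 kHz.
184 kHz mod fs = 26.8 kHz.
26.8 kHz > fs/2 = 26.2 kHz, folds to fs − 26.8 kHz = 25.6 kHz.
Distinct values: {9.4 kHz, 10.1 kHz, 25.6 kHz}.

9.4 kHz, 10.1 kHz, 25.6 kHz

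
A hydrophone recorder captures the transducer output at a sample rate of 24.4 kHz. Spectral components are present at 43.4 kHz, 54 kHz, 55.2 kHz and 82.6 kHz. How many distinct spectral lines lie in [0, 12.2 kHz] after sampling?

fs/2 = 12.2 kHz.
43.4 kHz mod fs = 19 kHz.
19 kHz > fs/2 = 12.2 kHz, folds to fs − 19 kHz = 5.4 kHz.
54 kHz mod fs = 5.2 kHz.
5.2 kHz ≤ fs/2 = 12.2 kHz, appears at 5.2 kHz.
55.2 kHz mod fs = 6.4 kHz.
6.4 kHz ≤ fs/2 = 12.2 kHz, appears at 6.4 kHz.
82.6 kHz mod fs = 9.4 kHz.
9.4 kHz ≤ fs/2 = 12.2 kHz, appears at 9.4 kHz.
Distinct values: {5.2 kHz, 5.4 kHz, 6.4 kHz, 9.4 kHz} → 4.

4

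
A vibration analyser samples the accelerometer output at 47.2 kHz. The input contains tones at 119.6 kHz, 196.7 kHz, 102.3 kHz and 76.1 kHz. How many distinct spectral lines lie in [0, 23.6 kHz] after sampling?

3

fs/2 = 23.6 kHz.
119.6 kHz mod fs = 25.2 kHz.
25.2 kHz > fs/2 = 23.6 kHz, folds to fs − 25.2 kHz = 22 kHz.
196.7 kHz mod fs = 7.9 kHz.
7.9 kHz ≤ fs/2 = 23.6 kHz, appears at 7.9 kHz.
102.3 kHz mod fs = 7.9 kHz.
7.9 kHz ≤ fs/2 = 23.6 kHz, appears at 7.9 kHz.
76.1 kHz mod fs = 28.9 kHz.
28.9 kHz > fs/2 = 23.6 kHz, folds to fs − 28.9 kHz = 18.3 kHz.
Distinct values: {7.9 kHz, 18.3 kHz, 22 kHz} → 3.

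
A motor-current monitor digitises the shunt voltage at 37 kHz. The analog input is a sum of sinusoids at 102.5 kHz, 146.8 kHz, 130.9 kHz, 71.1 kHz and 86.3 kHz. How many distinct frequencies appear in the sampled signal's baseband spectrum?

fs/2 = 18.5 kHz.
102.5 kHz mod fs = 28.5 kHz.
28.5 kHz > fs/2 = 18.5 kHz, folds to fs − 28.5 kHz = 8.5 kHz.
146.8 kHz mod fs = 35.8 kHz.
35.8 kHz > fs/2 = 18.5 kHz, folds to fs − 35.8 kHz = 1.2 kHz.
130.9 kHz mod fs = 19.9 kHz.
19.9 kHz > fs/2 = 18.5 kHz, folds to fs − 19.9 kHz = 17.1 kHz.
71.1 kHz mod fs = 34.1 kHz.
34.1 kHz > fs/2 = 18.5 kHz, folds to fs − 34.1 kHz = 2.9 kHz.
86.3 kHz mod fs = 12.3 kHz.
12.3 kHz ≤ fs/2 = 18.5 kHz, appears at 12.3 kHz.
Distinct values: {1.2 kHz, 2.9 kHz, 8.5 kHz, 12.3 kHz, 17.1 kHz} → 5.

5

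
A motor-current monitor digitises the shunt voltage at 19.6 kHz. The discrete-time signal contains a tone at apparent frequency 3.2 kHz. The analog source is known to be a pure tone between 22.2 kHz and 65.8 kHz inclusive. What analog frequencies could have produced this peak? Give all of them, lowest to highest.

22.8 kHz, 36 kHz, 42.4 kHz, 55.6 kHz, 62 kHz

Frequencies that alias to 3.2 kHz are k·fs ± 3.2 kHz for integer k ≥ 0.
k=0: 3.2 kHz.
k=1: 16.4 kHz, 22.8 kHz.
k=2: 36 kHz, 42.4 kHz.
k=3: 55.6 kHz, 62 kHz.
k=4: 75.2 kHz, 81.6 kHz.
Within [22.2 kHz, 65.8 kHz]: 22.8 kHz, 36 kHz, 42.4 kHz, 55.6 kHz, 62 kHz.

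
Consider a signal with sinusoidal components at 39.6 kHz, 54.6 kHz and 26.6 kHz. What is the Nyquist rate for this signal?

Highest-frequency component: 54.6 kHz.
Nyquist rate = 2 × 54.6 kHz = 109.2 kHz.

109.2 kHz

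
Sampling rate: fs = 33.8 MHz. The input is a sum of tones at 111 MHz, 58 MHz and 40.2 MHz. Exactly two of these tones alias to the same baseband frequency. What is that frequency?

fs/2 = 16.9 MHz.
111 MHz mod fs = 9.6 MHz.
9.6 MHz ≤ fs/2 = 16.9 MHz, appears at 9.6 MHz.
58 MHz mod fs = 24.2 MHz.
24.2 MHz > fs/2 = 16.9 MHz, folds to fs − 24.2 MHz = 9.6 MHz.
40.2 MHz mod fs = 6.4 MHz.
6.4 MHz ≤ fs/2 = 16.9 MHz, appears at 6.4 MHz.
58 MHz and 111 MHz both map to 9.6 MHz.

9.6 MHz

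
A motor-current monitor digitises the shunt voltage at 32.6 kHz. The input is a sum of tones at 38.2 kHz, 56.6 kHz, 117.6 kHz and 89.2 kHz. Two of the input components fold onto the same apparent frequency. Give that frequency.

8.6 kHz

fs/2 = 16.3 kHz.
38.2 kHz mod fs = 5.6 kHz.
5.6 kHz ≤ fs/2 = 16.3 kHz, appears at 5.6 kHz.
56.6 kHz mod fs = 24 kHz.
24 kHz > fs/2 = 16.3 kHz, folds to fs − 24 kHz = 8.6 kHz.
117.6 kHz mod fs = 19.8 kHz.
19.8 kHz > fs/2 = 16.3 kHz, folds to fs − 19.8 kHz = 12.8 kHz.
89.2 kHz mod fs = 24 kHz.
24 kHz > fs/2 = 16.3 kHz, folds to fs − 24 kHz = 8.6 kHz.
56.6 kHz and 89.2 kHz both map to 8.6 kHz.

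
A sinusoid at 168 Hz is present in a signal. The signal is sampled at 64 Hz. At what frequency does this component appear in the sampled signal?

24 Hz

168 Hz mod fs = 40 Hz.
40 Hz > fs/2 = 32 Hz, folds to fs − 40 Hz = 24 Hz.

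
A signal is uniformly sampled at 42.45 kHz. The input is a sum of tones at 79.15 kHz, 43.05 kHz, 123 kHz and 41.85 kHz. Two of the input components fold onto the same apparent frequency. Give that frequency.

0.6 kHz

fs/2 = 21.225 kHz.
79.15 kHz mod fs = 36.7 kHz.
36.7 kHz > fs/2 = 21.225 kHz, folds to fs − 36.7 kHz = 5.75 kHz.
43.05 kHz mod fs = 0.6 kHz.
0.6 kHz ≤ fs/2 = 21.225 kHz, appears at 0.6 kHz.
123 kHz mod fs = 38.1 kHz.
38.1 kHz > fs/2 = 21.225 kHz, folds to fs − 38.1 kHz = 4.35 kHz.
41.85 kHz > fs/2 = 21.225 kHz, folds to fs − 41.85 kHz = 0.6 kHz.
41.85 kHz and 43.05 kHz both map to 0.6 kHz.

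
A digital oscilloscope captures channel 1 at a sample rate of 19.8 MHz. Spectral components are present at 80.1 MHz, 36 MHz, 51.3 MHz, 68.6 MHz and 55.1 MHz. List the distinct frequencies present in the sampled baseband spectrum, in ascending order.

fs/2 = 9.9 MHz.
80.1 MHz mod fs = 0.9 MHz.
0.9 MHz ≤ fs/2 = 9.9 MHz, appears at 0.9 MHz.
36 MHz mod fs = 16.2 MHz.
16.2 MHz > fs/2 = 9.9 MHz, folds to fs − 16.2 MHz = 3.6 MHz.
51.3 MHz mod fs = 11.7 MHz.
11.7 MHz > fs/2 = 9.9 MHz, folds to fs − 11.7 MHz = 8.1 MHz.
68.6 MHz mod fs = 9.2 MHz.
9.2 MHz ≤ fs/2 = 9.9 MHz, appears at 9.2 MHz.
55.1 MHz mod fs = 15.5 MHz.
15.5 MHz > fs/2 = 9.9 MHz, folds to fs − 15.5 MHz = 4.3 MHz.
Distinct values: {0.9 MHz, 3.6 MHz, 4.3 MHz, 8.1 MHz, 9.2 MHz}.

0.9 MHz, 3.6 MHz, 4.3 MHz, 8.1 MHz, 9.2 MHz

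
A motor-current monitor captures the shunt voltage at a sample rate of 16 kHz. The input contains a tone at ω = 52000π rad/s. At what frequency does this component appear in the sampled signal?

ω = 52000π rad/s → f = ω/(2π) = 26000 Hz = 26 kHz.
26 kHz mod fs = 10 kHz.
10 kHz > fs/2 = 8 kHz, folds to fs − 10 kHz = 6 kHz.

6 kHz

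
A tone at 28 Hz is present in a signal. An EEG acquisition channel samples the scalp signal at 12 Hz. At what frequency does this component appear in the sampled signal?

28 Hz mod fs = 4 Hz.
4 Hz ≤ fs/2 = 6 Hz, appears at 4 Hz.

4 Hz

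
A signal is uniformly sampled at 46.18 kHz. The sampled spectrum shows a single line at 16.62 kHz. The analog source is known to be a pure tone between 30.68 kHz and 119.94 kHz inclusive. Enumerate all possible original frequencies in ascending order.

Frequencies that alias to 16.62 kHz are k·fs ± 16.62 kHz for integer k ≥ 0.
k=0: 16.62 kHz.
k=1: 29.56 kHz, 62.8 kHz.
k=2: 75.74 kHz, 108.98 kHz.
k=3: 121.92 kHz, 155.16 kHz.
Within [30.68 kHz, 119.94 kHz]: 62.8 kHz, 75.74 kHz, 108.98 kHz.

62.8 kHz, 75.74 kHz, 108.98 kHz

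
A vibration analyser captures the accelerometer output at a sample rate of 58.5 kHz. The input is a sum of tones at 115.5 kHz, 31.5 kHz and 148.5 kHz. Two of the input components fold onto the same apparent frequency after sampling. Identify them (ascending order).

31.5 kHz, 148.5 kHz

fs/2 = 29.25 kHz.
115.5 kHz mod fs = 57 kHz.
57 kHz > fs/2 = 29.25 kHz, folds to fs − 57 kHz = 1.5 kHz.
31.5 kHz > fs/2 = 29.25 kHz, folds to fs − 31.5 kHz = 27 kHz.
148.5 kHz mod fs = 31.5 kHz.
31.5 kHz > fs/2 = 29.25 kHz, folds to fs − 31.5 kHz = 27 kHz.
31.5 kHz and 148.5 kHz both map to 27 kHz.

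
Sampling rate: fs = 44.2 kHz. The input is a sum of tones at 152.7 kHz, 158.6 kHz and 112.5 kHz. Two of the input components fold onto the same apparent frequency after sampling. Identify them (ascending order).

112.5 kHz, 152.7 kHz

fs/2 = 22.1 kHz.
152.7 kHz mod fs = 20.1 kHz.
20.1 kHz ≤ fs/2 = 22.1 kHz, appears at 20.1 kHz.
158.6 kHz mod fs = 26 kHz.
26 kHz > fs/2 = 22.1 kHz, folds to fs − 26 kHz = 18.2 kHz.
112.5 kHz mod fs = 24.1 kHz.
24.1 kHz > fs/2 = 22.1 kHz, folds to fs − 24.1 kHz = 20.1 kHz.
112.5 kHz and 152.7 kHz both map to 20.1 kHz.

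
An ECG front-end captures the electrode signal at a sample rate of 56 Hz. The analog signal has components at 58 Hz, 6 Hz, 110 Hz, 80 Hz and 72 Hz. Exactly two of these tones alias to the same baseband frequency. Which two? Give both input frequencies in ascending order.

58 Hz, 110 Hz

fs/2 = 28 Hz.
58 Hz mod fs = 2 Hz.
2 Hz ≤ fs/2 = 28 Hz, appears at 2 Hz.
6 Hz ≤ fs/2 = 28 Hz, passes unchanged.
110 Hz mod fs = 54 Hz.
54 Hz > fs/2 = 28 Hz, folds to fs − 54 Hz = 2 Hz.
80 Hz mod fs = 24 Hz.
24 Hz ≤ fs/2 = 28 Hz, appears at 24 Hz.
72 Hz mod fs = 16 Hz.
16 Hz ≤ fs/2 = 28 Hz, appears at 16 Hz.
58 Hz and 110 Hz both map to 2 Hz.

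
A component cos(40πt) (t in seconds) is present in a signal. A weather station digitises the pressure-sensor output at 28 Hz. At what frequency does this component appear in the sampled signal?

8 Hz

ω = 40π rad/s → f = ω/(2π) = 20 Hz.
20 Hz > fs/2 = 14 Hz, folds to fs − 20 Hz = 8 Hz.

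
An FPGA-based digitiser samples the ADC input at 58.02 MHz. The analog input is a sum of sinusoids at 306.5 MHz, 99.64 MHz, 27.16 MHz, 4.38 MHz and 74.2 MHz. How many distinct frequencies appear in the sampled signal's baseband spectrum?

fs/2 = 29.01 MHz.
306.5 MHz mod fs = 16.4 MHz.
16.4 MHz ≤ fs/2 = 29.01 MHz, appears at 16.4 MHz.
99.64 MHz mod fs = 41.62 MHz.
41.62 MHz > fs/2 = 29.01 MHz, folds to fs − 41.62 MHz = 16.4 MHz.
27.16 MHz ≤ fs/2 = 29.01 MHz, passes unchanged.
4.38 MHz ≤ fs/2 = 29.01 MHz, passes unchanged.
74.2 MHz mod fs = 16.18 MHz.
16.18 MHz ≤ fs/2 = 29.01 MHz, appears at 16.18 MHz.
Distinct values: {4.38 MHz, 16.18 MHz, 16.4 MHz, 27.16 MHz} → 4.

4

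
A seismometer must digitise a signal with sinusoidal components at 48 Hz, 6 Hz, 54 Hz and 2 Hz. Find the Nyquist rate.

108 Hz

Highest-frequency component: 54 Hz.
Nyquist rate = 2 × 54 Hz = 108 Hz.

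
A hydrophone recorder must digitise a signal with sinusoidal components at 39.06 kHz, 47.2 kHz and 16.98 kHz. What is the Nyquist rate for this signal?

94.4 kHz

Highest-frequency component: 47.2 kHz.
Nyquist rate = 2 × 47.2 kHz = 94.4 kHz.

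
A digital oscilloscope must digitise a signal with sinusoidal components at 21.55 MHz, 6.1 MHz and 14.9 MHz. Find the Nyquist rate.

43.1 MHz

Highest-frequency component: 21.55 MHz.
Nyquist rate = 2 × 21.55 MHz = 43.1 MHz.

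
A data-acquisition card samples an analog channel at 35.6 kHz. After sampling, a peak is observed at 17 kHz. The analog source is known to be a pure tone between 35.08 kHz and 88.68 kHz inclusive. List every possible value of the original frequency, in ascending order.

52.6 kHz, 54.2 kHz, 88.2 kHz

Frequencies that alias to 17 kHz are k·fs ± 17 kHz for integer k ≥ 0.
k=0: 17 kHz.
k=1: 18.6 kHz, 52.6 kHz.
k=2: 54.2 kHz, 88.2 kHz.
k=3: 89.8 kHz, 123.8 kHz.
Within [35.08 kHz, 88.68 kHz]: 52.6 kHz, 54.2 kHz, 88.2 kHz.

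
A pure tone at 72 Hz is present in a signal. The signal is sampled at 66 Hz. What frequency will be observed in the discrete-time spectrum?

72 Hz mod fs = 6 Hz.
6 Hz ≤ fs/2 = 33 Hz, appears at 6 Hz.

6 Hz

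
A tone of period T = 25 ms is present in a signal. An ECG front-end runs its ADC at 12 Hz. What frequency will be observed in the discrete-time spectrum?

T = 25 ms → f = 1/T = 40 Hz.
40 Hz mod fs = 4 Hz.
4 Hz ≤ fs/2 = 6 Hz, appears at 4 Hz.

4 Hz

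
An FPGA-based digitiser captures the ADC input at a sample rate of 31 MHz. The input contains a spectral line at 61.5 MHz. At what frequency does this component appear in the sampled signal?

61.5 MHz mod fs = 30.5 MHz.
30.5 MHz > fs/2 = 15.5 MHz, folds to fs − 30.5 MHz = 0.5 MHz.

0.5 MHz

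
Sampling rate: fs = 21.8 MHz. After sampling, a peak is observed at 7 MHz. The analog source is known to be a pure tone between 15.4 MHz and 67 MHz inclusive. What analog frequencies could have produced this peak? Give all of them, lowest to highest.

28.8 MHz, 36.6 MHz, 50.6 MHz, 58.4 MHz

Frequencies that alias to 7 MHz are k·fs ± 7 MHz for integer k ≥ 0.
k=0: 7 MHz.
k=1: 14.8 MHz, 28.8 MHz.
k=2: 36.6 MHz, 50.6 MHz.
k=3: 58.4 MHz, 72.4 MHz.
k=4: 80.2 MHz, 94.2 MHz.
Within [15.4 MHz, 67 MHz]: 28.8 MHz, 36.6 MHz, 50.6 MHz, 58.4 MHz.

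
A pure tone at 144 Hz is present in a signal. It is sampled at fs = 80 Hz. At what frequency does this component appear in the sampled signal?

144 Hz mod fs = 64 Hz.
64 Hz > fs/2 = 40 Hz, folds to fs − 64 Hz = 16 Hz.

16 Hz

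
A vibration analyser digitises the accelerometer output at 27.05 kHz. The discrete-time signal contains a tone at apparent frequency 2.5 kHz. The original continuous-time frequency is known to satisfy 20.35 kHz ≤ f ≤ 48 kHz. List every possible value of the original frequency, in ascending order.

24.55 kHz, 29.55 kHz

Frequencies that alias to 2.5 kHz are k·fs ± 2.5 kHz for integer k ≥ 0.
k=0: 2.5 kHz.
k=1: 24.55 kHz, 29.55 kHz.
k=2: 51.6 kHz, 56.6 kHz.
Within [20.35 kHz, 48 kHz]: 24.55 kHz, 29.55 kHz.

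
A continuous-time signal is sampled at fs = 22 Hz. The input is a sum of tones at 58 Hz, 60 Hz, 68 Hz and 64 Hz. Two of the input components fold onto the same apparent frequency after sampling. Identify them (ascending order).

fs/2 = 11 Hz.
58 Hz mod fs = 14 Hz.
14 Hz > fs/2 = 11 Hz, folds to fs − 14 Hz = 8 Hz.
60 Hz mod fs = 16 Hz.
16 Hz > fs/2 = 11 Hz, folds to fs − 16 Hz = 6 Hz.
68 Hz mod fs = 2 Hz.
2 Hz ≤ fs/2 = 11 Hz, appears at 2 Hz.
64 Hz mod fs = 20 Hz.
20 Hz > fs/2 = 11 Hz, folds to fs − 20 Hz = 2 Hz.
64 Hz and 68 Hz both map to 2 Hz.

64 Hz, 68 Hz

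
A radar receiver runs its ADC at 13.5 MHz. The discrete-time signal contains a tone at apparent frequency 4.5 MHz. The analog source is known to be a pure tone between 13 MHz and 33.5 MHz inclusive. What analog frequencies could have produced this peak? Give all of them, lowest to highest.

Frequencies that alias to 4.5 MHz are k·fs ± 4.5 MHz for integer k ≥ 0.
k=0: 4.5 MHz.
k=1: 9 MHz, 18 MHz.
k=2: 22.5 MHz, 31.5 MHz.
k=3: 36 MHz, 45 MHz.
Within [13 MHz, 33.5 MHz]: 18 MHz, 22.5 MHz, 31.5 MHz.

18 MHz, 22.5 MHz, 31.5 MHz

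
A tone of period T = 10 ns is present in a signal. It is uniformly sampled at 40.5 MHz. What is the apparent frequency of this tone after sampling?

T = 10 ns → f = 1/T = 100 MHz.
100 MHz mod fs = 19 MHz.
19 MHz ≤ fs/2 = 20.25 MHz, appears at 19 MHz.

19 MHz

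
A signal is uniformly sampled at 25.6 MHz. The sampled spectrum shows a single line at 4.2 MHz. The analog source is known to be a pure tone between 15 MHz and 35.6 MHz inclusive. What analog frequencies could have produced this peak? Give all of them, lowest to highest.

Frequencies that alias to 4.2 MHz are k·fs ± 4.2 MHz for integer k ≥ 0.
k=0: 4.2 MHz.
k=1: 21.4 MHz, 29.8 MHz.
k=2: 47 MHz, 55.4 MHz.
Within [15 MHz, 35.6 MHz]: 21.4 MHz, 29.8 MHz.

21.4 MHz, 29.8 MHz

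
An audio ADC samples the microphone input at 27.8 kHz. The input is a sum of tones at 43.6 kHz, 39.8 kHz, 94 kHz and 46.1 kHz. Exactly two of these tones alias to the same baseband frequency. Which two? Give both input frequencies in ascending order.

fs/2 = 13.9 kHz.
43.6 kHz mod fs = 15.8 kHz.
15.8 kHz > fs/2 = 13.9 kHz, folds to fs − 15.8 kHz = 12 kHz.
39.8 kHz mod fs = 12 kHz.
12 kHz ≤ fs/2 = 13.9 kHz, appears at 12 kHz.
94 kHz mod fs = 10.6 kHz.
10.6 kHz ≤ fs/2 = 13.9 kHz, appears at 10.6 kHz.
46.1 kHz mod fs = 18.3 kHz.
18.3 kHz > fs/2 = 13.9 kHz, folds to fs − 18.3 kHz = 9.5 kHz.
39.8 kHz and 43.6 kHz both map to 12 kHz.

39.8 kHz, 43.6 kHz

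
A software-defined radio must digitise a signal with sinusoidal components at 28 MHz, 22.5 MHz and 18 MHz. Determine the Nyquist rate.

56 MHz

Highest-frequency component: 28 MHz.
Nyquist rate = 2 × 28 MHz = 56 MHz.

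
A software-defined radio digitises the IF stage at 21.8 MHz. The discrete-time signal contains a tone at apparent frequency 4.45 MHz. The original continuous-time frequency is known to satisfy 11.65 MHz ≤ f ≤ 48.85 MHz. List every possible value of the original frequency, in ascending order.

Frequencies that alias to 4.45 MHz are k·fs ± 4.45 MHz for integer k ≥ 0.
k=0: 4.45 MHz.
k=1: 17.35 MHz, 26.25 MHz.
k=2: 39.15 MHz, 48.05 MHz.
k=3: 60.95 MHz, 69.85 MHz.
Within [11.65 MHz, 48.85 MHz]: 17.35 MHz, 26.25 MHz, 39.15 MHz, 48.05 MHz.

17.35 MHz, 26.25 MHz, 39.15 MHz, 48.05 MHz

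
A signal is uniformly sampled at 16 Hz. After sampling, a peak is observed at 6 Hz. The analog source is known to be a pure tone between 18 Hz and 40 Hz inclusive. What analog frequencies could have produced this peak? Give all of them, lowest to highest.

Frequencies that alias to 6 Hz are k·fs ± 6 Hz for integer k ≥ 0.
k=0: 6 Hz.
k=1: 10 Hz, 22 Hz.
k=2: 26 Hz, 38 Hz.
k=3: 42 Hz, 54 Hz.
Within [18 Hz, 40 Hz]: 22 Hz, 26 Hz, 38 Hz.

22 Hz, 26 Hz, 38 Hz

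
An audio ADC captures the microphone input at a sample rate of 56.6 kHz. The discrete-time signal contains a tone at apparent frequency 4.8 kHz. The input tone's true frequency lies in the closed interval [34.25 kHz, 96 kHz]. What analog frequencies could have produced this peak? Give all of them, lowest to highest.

Frequencies that alias to 4.8 kHz are k·fs ± 4.8 kHz for integer k ≥ 0.
k=0: 4.8 kHz.
k=1: 51.8 kHz, 61.4 kHz.
k=2: 108.4 kHz, 118 kHz.
Within [34.25 kHz, 96 kHz]: 51.8 kHz, 61.4 kHz.

51.8 kHz, 61.4 kHz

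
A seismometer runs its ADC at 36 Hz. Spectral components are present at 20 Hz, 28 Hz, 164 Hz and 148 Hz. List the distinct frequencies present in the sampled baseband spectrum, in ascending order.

4 Hz, 8 Hz, 16 Hz

fs/2 = 18 Hz.
20 Hz > fs/2 = 18 Hz, folds to fs − 20 Hz = 16 Hz.
28 Hz > fs/2 = 18 Hz, folds to fs − 28 Hz = 8 Hz.
164 Hz mod fs = 20 Hz.
20 Hz > fs/2 = 18 Hz, folds to fs − 20 Hz = 16 Hz.
148 Hz mod fs = 4 Hz.
4 Hz ≤ fs/2 = 18 Hz, appears at 4 Hz.
Distinct values: {4 Hz, 8 Hz, 16 Hz}.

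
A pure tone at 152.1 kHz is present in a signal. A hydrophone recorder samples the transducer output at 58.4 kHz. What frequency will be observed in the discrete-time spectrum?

152.1 kHz mod fs = 35.3 kHz.
35.3 kHz > fs/2 = 29.2 kHz, folds to fs − 35.3 kHz = 23.1 kHz.

23.1 kHz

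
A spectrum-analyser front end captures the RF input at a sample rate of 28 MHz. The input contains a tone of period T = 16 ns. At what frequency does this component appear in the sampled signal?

6.5 MHz

T = 16 ns → f = 1/T = 62.5 MHz.
62.5 MHz mod fs = 6.5 MHz.
6.5 MHz ≤ fs/2 = 14 MHz, appears at 6.5 MHz.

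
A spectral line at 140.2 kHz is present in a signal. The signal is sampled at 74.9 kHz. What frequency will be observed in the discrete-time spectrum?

9.6 kHz

140.2 kHz mod fs = 65.3 kHz.
65.3 kHz > fs/2 = 37.45 kHz, folds to fs − 65.3 kHz = 9.6 kHz.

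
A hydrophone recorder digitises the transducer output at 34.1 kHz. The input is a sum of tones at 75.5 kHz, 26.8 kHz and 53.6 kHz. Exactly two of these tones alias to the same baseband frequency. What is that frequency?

fs/2 = 17.05 kHz.
75.5 kHz mod fs = 7.3 kHz.
7.3 kHz ≤ fs/2 = 17.05 kHz, appears at 7.3 kHz.
26.8 kHz > fs/2 = 17.05 kHz, folds to fs − 26.8 kHz = 7.3 kHz.
53.6 kHz mod fs = 19.5 kHz.
19.5 kHz > fs/2 = 17.05 kHz, folds to fs − 19.5 kHz = 14.6 kHz.
26.8 kHz and 75.5 kHz both map to 7.3 kHz.

7.3 kHz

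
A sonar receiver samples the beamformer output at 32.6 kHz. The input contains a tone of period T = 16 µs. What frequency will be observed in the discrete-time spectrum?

T = 16 µs → f = 1/T = 62.5 kHz.
62.5 kHz mod fs = 29.9 kHz.
29.9 kHz > fs/2 = 16.3 kHz, folds to fs − 29.9 kHz = 2.7 kHz.

2.7 kHz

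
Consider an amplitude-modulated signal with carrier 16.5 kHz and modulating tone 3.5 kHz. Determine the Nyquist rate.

AM sidebands sit at fc ± fm = 13 kHz and 20 kHz.
Highest-frequency component: 20 kHz.
Nyquist rate = 2 × 20 kHz = 40 kHz.

40 kHz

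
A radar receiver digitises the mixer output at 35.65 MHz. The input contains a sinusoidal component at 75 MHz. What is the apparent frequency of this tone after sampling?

3.7 MHz

75 MHz mod fs = 3.7 MHz.
3.7 MHz ≤ fs/2 = 17.825 MHz, appears at 3.7 MHz.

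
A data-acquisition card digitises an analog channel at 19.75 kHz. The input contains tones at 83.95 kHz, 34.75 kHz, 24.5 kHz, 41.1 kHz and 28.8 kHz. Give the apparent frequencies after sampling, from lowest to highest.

1.6 kHz, 4.75 kHz, 4.95 kHz, 9.05 kHz

fs/2 = 9.875 kHz.
83.95 kHz mod fs = 4.95 kHz.
4.95 kHz ≤ fs/2 = 9.875 kHz, appears at 4.95 kHz.
34.75 kHz mod fs = 15 kHz.
15 kHz > fs/2 = 9.875 kHz, folds to fs − 15 kHz = 4.75 kHz.
24.5 kHz mod fs = 4.75 kHz.
4.75 kHz ≤ fs/2 = 9.875 kHz, appears at 4.75 kHz.
41.1 kHz mod fs = 1.6 kHz.
1.6 kHz ≤ fs/2 = 9.875 kHz, appears at 1.6 kHz.
28.8 kHz mod fs = 9.05 kHz.
9.05 kHz ≤ fs/2 = 9.875 kHz, appears at 9.05 kHz.
Distinct values: {1.6 kHz, 4.75 kHz, 4.95 kHz, 9.05 kHz}.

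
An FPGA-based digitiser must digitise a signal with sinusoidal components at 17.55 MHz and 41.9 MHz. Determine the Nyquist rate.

Highest-frequency component: 41.9 MHz.
Nyquist rate = 2 × 41.9 MHz = 83.8 MHz.

83.8 MHz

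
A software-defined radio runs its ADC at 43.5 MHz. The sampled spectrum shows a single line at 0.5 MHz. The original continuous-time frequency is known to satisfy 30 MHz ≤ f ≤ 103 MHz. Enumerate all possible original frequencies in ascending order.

43 MHz, 44 MHz, 86.5 MHz, 87.5 MHz

Frequencies that alias to 0.5 MHz are k·fs ± 0.5 MHz for integer k ≥ 0.
k=0: 0.5 MHz.
k=1: 43 MHz, 44 MHz.
k=2: 86.5 MHz, 87.5 MHz.
k=3: 130 MHz, 131 MHz.
Within [30 MHz, 103 MHz]: 43 MHz, 44 MHz, 86.5 MHz, 87.5 MHz.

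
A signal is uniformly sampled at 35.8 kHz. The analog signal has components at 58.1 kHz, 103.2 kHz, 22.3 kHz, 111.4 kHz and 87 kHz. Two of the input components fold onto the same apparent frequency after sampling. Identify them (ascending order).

fs/2 = 17.9 kHz.
58.1 kHz mod fs = 22.3 kHz.
22.3 kHz > fs/2 = 17.9 kHz, folds to fs − 22.3 kHz = 13.5 kHz.
103.2 kHz mod fs = 31.6 kHz.
31.6 kHz > fs/2 = 17.9 kHz, folds to fs − 31.6 kHz = 4.2 kHz.
22.3 kHz > fs/2 = 17.9 kHz, folds to fs − 22.3 kHz = 13.5 kHz.
111.4 kHz mod fs = 4 kHz.
4 kHz ≤ fs/2 = 17.9 kHz, appears at 4 kHz.
87 kHz mod fs = 15.4 kHz.
15.4 kHz ≤ fs/2 = 17.9 kHz, appears at 15.4 kHz.
22.3 kHz and 58.1 kHz both map to 13.5 kHz.

22.3 kHz, 58.1 kHz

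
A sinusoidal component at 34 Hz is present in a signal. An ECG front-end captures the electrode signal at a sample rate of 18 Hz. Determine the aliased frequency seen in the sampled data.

34 Hz mod fs = 16 Hz.
16 Hz > fs/2 = 9 Hz, folds to fs − 16 Hz = 2 Hz.

2 Hz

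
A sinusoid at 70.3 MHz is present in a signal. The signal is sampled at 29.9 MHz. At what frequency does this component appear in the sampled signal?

70.3 MHz mod fs = 10.5 MHz.
10.5 MHz ≤ fs/2 = 14.95 MHz, appears at 10.5 MHz.

10.5 MHz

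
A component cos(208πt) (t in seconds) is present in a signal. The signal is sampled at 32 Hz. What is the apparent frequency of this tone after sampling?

8 Hz

ω = 208π rad/s → f = ω/(2π) = 104 Hz.
104 Hz mod fs = 8 Hz.
8 Hz ≤ fs/2 = 16 Hz, appears at 8 Hz.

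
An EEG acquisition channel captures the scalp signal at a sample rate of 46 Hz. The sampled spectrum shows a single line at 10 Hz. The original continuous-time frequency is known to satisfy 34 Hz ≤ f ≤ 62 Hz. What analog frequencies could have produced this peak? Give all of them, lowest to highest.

36 Hz, 56 Hz

Frequencies that alias to 10 Hz are k·fs ± 10 Hz for integer k ≥ 0.
k=0: 10 Hz.
k=1: 36 Hz, 56 Hz.
k=2: 82 Hz, 102 Hz.
Within [34 Hz, 62 Hz]: 36 Hz, 56 Hz.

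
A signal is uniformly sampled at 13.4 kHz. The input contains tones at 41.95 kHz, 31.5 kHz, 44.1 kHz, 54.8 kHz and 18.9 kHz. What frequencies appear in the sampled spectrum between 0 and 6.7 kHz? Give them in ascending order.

fs/2 = 6.7 kHz.
41.95 kHz mod fs = 1.75 kHz.
1.75 kHz ≤ fs/2 = 6.7 kHz, appears at 1.75 kHz.
31.5 kHz mod fs = 4.7 kHz.
4.7 kHz ≤ fs/2 = 6.7 kHz, appears at 4.7 kHz.
44.1 kHz mod fs = 3.9 kHz.
3.9 kHz ≤ fs/2 = 6.7 kHz, appears at 3.9 kHz.
54.8 kHz mod fs = 1.2 kHz.
1.2 kHz ≤ fs/2 = 6.7 kHz, appears at 1.2 kHz.
18.9 kHz mod fs = 5.5 kHz.
5.5 kHz ≤ fs/2 = 6.7 kHz, appears at 5.5 kHz.
Distinct values: {1.2 kHz, 1.75 kHz, 3.9 kHz, 4.7 kHz, 5.5 kHz}.

1.2 kHz, 1.75 kHz, 3.9 kHz, 4.7 kHz, 5.5 kHz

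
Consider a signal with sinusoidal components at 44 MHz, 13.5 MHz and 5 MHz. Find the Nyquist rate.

88 MHz

Highest-frequency component: 44 MHz.
Nyquist rate = 2 × 44 MHz = 88 MHz.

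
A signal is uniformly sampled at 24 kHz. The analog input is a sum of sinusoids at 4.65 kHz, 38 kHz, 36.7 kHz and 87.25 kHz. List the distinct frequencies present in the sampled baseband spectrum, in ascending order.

fs/2 = 12 kHz.
4.65 kHz ≤ fs/2 = 12 kHz, passes unchanged.
38 kHz mod fs = 14 kHz.
14 kHz > fs/2 = 12 kHz, folds to fs − 14 kHz = 10 kHz.
36.7 kHz mod fs = 12.7 kHz.
12.7 kHz > fs/2 = 12 kHz, folds to fs − 12.7 kHz = 11.3 kHz.
87.25 kHz mod fs = 15.25 kHz.
15.25 kHz > fs/2 = 12 kHz, folds to fs − 15.25 kHz = 8.75 kHz.
Distinct values: {4.65 kHz, 8.75 kHz, 10 kHz, 11.3 kHz}.

4.65 kHz, 8.75 kHz, 10 kHz, 11.3 kHz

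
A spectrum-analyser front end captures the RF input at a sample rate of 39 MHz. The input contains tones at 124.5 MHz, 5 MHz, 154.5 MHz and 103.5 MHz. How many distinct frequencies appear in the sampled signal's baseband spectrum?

fs/2 = 19.5 MHz.
124.5 MHz mod fs = 7.5 MHz.
7.5 MHz ≤ fs/2 = 19.5 MHz, appears at 7.5 MHz.
5 MHz ≤ fs/2 = 19.5 MHz, passes unchanged.
154.5 MHz mod fs = 37.5 MHz.
37.5 MHz > fs/2 = 19.5 MHz, folds to fs − 37.5 MHz = 1.5 MHz.
103.5 MHz mod fs = 25.5 MHz.
25.5 MHz > fs/2 = 19.5 MHz, folds to fs − 25.5 MHz = 13.5 MHz.
Distinct values: {1.5 MHz, 5 MHz, 7.5 MHz, 13.5 MHz} → 4.

4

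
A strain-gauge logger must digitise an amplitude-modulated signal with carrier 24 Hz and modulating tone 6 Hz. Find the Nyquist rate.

60 Hz

AM sidebands sit at fc ± fm = 18 Hz and 30 Hz.
Highest-frequency component: 30 Hz.
Nyquist rate = 2 × 30 Hz = 60 Hz.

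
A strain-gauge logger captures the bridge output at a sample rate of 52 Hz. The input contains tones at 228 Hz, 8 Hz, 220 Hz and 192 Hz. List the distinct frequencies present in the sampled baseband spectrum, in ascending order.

8 Hz, 12 Hz, 16 Hz, 20 Hz

fs/2 = 26 Hz.
228 Hz mod fs = 20 Hz.
20 Hz ≤ fs/2 = 26 Hz, appears at 20 Hz.
8 Hz ≤ fs/2 = 26 Hz, passes unchanged.
220 Hz mod fs = 12 Hz.
12 Hz ≤ fs/2 = 26 Hz, appears at 12 Hz.
192 Hz mod fs = 36 Hz.
36 Hz > fs/2 = 26 Hz, folds to fs − 36 Hz = 16 Hz.
Distinct values: {8 Hz, 12 Hz, 16 Hz, 20 Hz}.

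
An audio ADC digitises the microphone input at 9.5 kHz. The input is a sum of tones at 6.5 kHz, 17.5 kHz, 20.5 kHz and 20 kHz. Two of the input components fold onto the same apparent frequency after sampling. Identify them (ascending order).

17.5 kHz, 20.5 kHz

fs/2 = 4.75 kHz.
6.5 kHz > fs/2 = 4.75 kHz, folds to fs − 6.5 kHz = 3 kHz.
17.5 kHz mod fs = 8 kHz.
8 kHz > fs/2 = 4.75 kHz, folds to fs − 8 kHz = 1.5 kHz.
20.5 kHz mod fs = 1.5 kHz.
1.5 kHz ≤ fs/2 = 4.75 kHz, appears at 1.5 kHz.
20 kHz mod fs = 1 kHz.
1 kHz ≤ fs/2 = 4.75 kHz, appears at 1 kHz.
17.5 kHz and 20.5 kHz both map to 1.5 kHz.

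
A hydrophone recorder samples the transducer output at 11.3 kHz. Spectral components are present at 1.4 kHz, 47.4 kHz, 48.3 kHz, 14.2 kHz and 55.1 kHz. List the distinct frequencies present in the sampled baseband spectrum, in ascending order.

1.4 kHz, 2.2 kHz, 2.9 kHz, 3.1 kHz

fs/2 = 5.65 kHz.
1.4 kHz ≤ fs/2 = 5.65 kHz, passes unchanged.
47.4 kHz mod fs = 2.2 kHz.
2.2 kHz ≤ fs/2 = 5.65 kHz, appears at 2.2 kHz.
48.3 kHz mod fs = 3.1 kHz.
3.1 kHz ≤ fs/2 = 5.65 kHz, appears at 3.1 kHz.
14.2 kHz mod fs = 2.9 kHz.
2.9 kHz ≤ fs/2 = 5.65 kHz, appears at 2.9 kHz.
55.1 kHz mod fs = 9.9 kHz.
9.9 kHz > fs/2 = 5.65 kHz, folds to fs − 9.9 kHz = 1.4 kHz.
Distinct values: {1.4 kHz, 2.2 kHz, 2.9 kHz, 3.1 kHz}.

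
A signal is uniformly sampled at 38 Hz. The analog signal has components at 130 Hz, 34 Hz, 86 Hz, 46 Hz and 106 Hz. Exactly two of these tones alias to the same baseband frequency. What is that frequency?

fs/2 = 19 Hz.
130 Hz mod fs = 16 Hz.
16 Hz ≤ fs/2 = 19 Hz, appears at 16 Hz.
34 Hz > fs/2 = 19 Hz, folds to fs − 34 Hz = 4 Hz.
86 Hz mod fs = 10 Hz.
10 Hz ≤ fs/2 = 19 Hz, appears at 10 Hz.
46 Hz mod fs = 8 Hz.
8 Hz ≤ fs/2 = 19 Hz, appears at 8 Hz.
106 Hz mod fs = 30 Hz.
30 Hz > fs/2 = 19 Hz, folds to fs − 30 Hz = 8 Hz.
46 Hz and 106 Hz both map to 8 Hz.

8 Hz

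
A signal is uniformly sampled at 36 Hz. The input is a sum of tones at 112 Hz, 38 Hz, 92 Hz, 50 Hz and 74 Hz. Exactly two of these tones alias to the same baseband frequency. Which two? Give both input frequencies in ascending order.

fs/2 = 18 Hz.
112 Hz mod fs = 4 Hz.
4 Hz ≤ fs/2 = 18 Hz, appears at 4 Hz.
38 Hz mod fs = 2 Hz.
2 Hz ≤ fs/2 = 18 Hz, appears at 2 Hz.
92 Hz mod fs = 20 Hz.
20 Hz > fs/2 = 18 Hz, folds to fs − 20 Hz = 16 Hz.
50 Hz mod fs = 14 Hz.
14 Hz ≤ fs/2 = 18 Hz, appears at 14 Hz.
74 Hz mod fs = 2 Hz.
2 Hz ≤ fs/2 = 18 Hz, appears at 2 Hz.
38 Hz and 74 Hz both map to 2 Hz.

38 Hz, 74 Hz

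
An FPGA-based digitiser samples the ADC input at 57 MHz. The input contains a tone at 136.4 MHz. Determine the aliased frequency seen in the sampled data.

136.4 MHz mod fs = 22.4 MHz.
22.4 MHz ≤ fs/2 = 28.5 MHz, appears at 22.4 MHz.

22.4 MHz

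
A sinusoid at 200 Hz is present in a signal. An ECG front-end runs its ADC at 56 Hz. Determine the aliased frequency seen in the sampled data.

24 Hz

200 Hz mod fs = 32 Hz.
32 Hz > fs/2 = 28 Hz, folds to fs − 32 Hz = 24 Hz.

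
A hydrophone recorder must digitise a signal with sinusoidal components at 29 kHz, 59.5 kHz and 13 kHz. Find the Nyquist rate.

119 kHz

Highest-frequency component: 59.5 kHz.
Nyquist rate = 2 × 59.5 kHz = 119 kHz.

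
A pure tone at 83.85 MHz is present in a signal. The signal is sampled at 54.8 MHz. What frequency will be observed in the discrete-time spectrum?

25.75 MHz

83.85 MHz mod fs = 29.05 MHz.
29.05 MHz > fs/2 = 27.4 MHz, folds to fs − 29.05 MHz = 25.75 MHz.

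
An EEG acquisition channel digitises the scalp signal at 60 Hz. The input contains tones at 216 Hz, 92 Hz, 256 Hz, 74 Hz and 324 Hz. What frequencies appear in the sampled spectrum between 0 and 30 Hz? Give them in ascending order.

14 Hz, 16 Hz, 24 Hz, 28 Hz

fs/2 = 30 Hz.
216 Hz mod fs = 36 Hz.
36 Hz > fs/2 = 30 Hz, folds to fs − 36 Hz = 24 Hz.
92 Hz mod fs = 32 Hz.
32 Hz > fs/2 = 30 Hz, folds to fs − 32 Hz = 28 Hz.
256 Hz mod fs = 16 Hz.
16 Hz ≤ fs/2 = 30 Hz, appears at 16 Hz.
74 Hz mod fs = 14 Hz.
14 Hz ≤ fs/2 = 30 Hz, appears at 14 Hz.
324 Hz mod fs = 24 Hz.
24 Hz ≤ fs/2 = 30 Hz, appears at 24 Hz.
Distinct values: {14 Hz, 16 Hz, 24 Hz, 28 Hz}.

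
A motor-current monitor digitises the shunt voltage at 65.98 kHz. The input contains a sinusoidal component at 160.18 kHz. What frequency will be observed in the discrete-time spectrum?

28.22 kHz

160.18 kHz mod fs = 28.22 kHz.
28.22 kHz ≤ fs/2 = 32.99 kHz, appears at 28.22 kHz.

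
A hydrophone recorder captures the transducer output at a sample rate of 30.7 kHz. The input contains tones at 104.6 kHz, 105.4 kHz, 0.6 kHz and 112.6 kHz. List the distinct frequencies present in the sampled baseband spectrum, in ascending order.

0.6 kHz, 10.2 kHz, 12.5 kHz, 13.3 kHz

fs/2 = 15.35 kHz.
104.6 kHz mod fs = 12.5 kHz.
12.5 kHz ≤ fs/2 = 15.35 kHz, appears at 12.5 kHz.
105.4 kHz mod fs = 13.3 kHz.
13.3 kHz ≤ fs/2 = 15.35 kHz, appears at 13.3 kHz.
0.6 kHz ≤ fs/2 = 15.35 kHz, passes unchanged.
112.6 kHz mod fs = 20.5 kHz.
20.5 kHz > fs/2 = 15.35 kHz, folds to fs − 20.5 kHz = 10.2 kHz.
Distinct values: {0.6 kHz, 10.2 kHz, 12.5 kHz, 13.3 kHz}.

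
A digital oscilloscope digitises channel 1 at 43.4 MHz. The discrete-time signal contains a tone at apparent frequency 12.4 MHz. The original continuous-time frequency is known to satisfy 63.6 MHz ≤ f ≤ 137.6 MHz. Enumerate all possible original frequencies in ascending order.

Frequencies that alias to 12.4 MHz are k·fs ± 12.4 MHz for integer k ≥ 0.
k=0: 12.4 MHz.
k=1: 31 MHz, 55.8 MHz.
k=2: 74.4 MHz, 99.2 MHz.
k=3: 117.8 MHz, 142.6 MHz.
k=4: 161.2 MHz, 186 MHz.
Within [63.6 MHz, 137.6 MHz]: 74.4 MHz, 99.2 MHz, 117.8 MHz.

74.4 MHz, 99.2 MHz, 117.8 MHz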